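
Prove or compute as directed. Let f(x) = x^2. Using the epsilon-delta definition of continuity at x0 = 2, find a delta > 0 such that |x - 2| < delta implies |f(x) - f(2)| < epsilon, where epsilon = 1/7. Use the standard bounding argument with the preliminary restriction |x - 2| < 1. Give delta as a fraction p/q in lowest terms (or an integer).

Factor: |x^2 - (2)^2| = |x - 2| * |x + 2|.
Impose |x - 2| < 1 first. Then |x + 2| = |(x - 2) + 2*(2)| <= |x - 2| + 2*|2| < 1 + 4 = 5.
So |x^2 - (2)^2| < delta * 5.
We need delta * 5 <= 1/7, i.e. delta <= 1/7/5 = 1/35.
Since 1/35 < 1, this is tighter than 1; take delta = 1/35.
So delta = 1/35 works.

1/35


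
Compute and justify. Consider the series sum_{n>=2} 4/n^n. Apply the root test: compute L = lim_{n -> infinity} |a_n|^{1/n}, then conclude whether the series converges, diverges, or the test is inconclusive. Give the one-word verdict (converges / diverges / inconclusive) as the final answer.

Let a_n denote the general term. Form |a_n|^(1/n) and simplify:
|a_n|^(1/n) = 2^(2/n)/n
Take the limit as n -> infinity: L = 0.
Since L = 0 < 1, the root test implies convergence.

converges


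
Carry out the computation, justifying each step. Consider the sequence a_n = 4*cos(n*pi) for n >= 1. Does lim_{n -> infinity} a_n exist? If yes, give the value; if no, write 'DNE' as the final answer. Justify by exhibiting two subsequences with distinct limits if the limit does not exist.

Examine the behaviour of a_n along subsequences.
cos(n*pi) = (-1)^n, so a_n = 4*(-1)^n. a_{2k} = 4 -> 4. a_{2k+1} = -4 -> -4.
Since these two subsequential limits are 4 and -4, distinct, the full sequence cannot converge (a convergent sequence has all subsequences tending to the same limit). So lim a_n does not exist.

DNE


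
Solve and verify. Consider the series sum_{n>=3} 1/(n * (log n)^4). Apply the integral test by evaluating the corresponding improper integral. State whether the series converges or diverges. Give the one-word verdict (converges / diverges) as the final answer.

Let f(x) = 1/(x*log(x)^4). Then f is positive, continuous, and decreasing on [3, infinity), so the integral test applies.
Compute the improper integral int_{3}^infinity f(x) dx:
  antiderivative F(x) = -1/(3*log(x)^3).
  F(x) -> 0 as x -> infinity.  int = 0 - F(3) = 1/(3*log(3)^3) < infinity. By the integral test, the series converges.

converges


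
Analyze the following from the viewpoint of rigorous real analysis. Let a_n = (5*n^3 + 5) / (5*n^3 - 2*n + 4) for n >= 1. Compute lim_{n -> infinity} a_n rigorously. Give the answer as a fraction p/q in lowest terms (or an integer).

Divide numerator and denominator by n^3, the highest power:
numerator / n^3 = 5 + 5/n^3
denominator / n^3 = 5 - 2/n^2 + 4/n^3
As n -> infinity, all terms of the form c/n^k (k >= 1) tend to 0.
So numerator / n^3 -> 5 and denominator / n^3 -> 5.
Therefore lim a_n = 1.

1


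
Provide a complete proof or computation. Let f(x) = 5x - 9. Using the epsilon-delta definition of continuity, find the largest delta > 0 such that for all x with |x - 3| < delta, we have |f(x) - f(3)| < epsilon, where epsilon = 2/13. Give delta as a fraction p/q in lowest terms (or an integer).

We compute f(3) = 5*(3) - 9 = 6.
|f(x) - f(3)| = |5x - 9 - (6)| = |5(x - 3)| = 5|x - 3|.
We need 5|x - 3| < 2/13, i.e. |x - 3| < 2/13 / 5 = 2/65.
So any delta <= 2/65 works. Conversely, if delta > 2/65, then x = 3 + 2/65 satisfies |x - 3| = 2/65 < delta but |f(x) - f(3)| = 5 * 2/65 = 2/13, which is not < 2/13; so no larger delta works.
Hence the largest such delta is 2/65.

2/65


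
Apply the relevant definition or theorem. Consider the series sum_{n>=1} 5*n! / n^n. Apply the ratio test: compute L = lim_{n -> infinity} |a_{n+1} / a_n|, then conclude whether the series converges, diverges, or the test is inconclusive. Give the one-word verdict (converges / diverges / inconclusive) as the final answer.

Let a_n denote the general term. Form the ratio a_{n+1}/a_n and simplify:
a_{n+1}/a_n = (n/(n + 1))^n
Take the limit as n -> infinity: L = exp(-1).
Since L = exp(-1) < 1, the ratio test implies the series converges.

converges


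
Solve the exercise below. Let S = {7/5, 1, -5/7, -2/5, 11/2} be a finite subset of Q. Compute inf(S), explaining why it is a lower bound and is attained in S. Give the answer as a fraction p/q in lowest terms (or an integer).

S is finite, so inf(S) = min(S).
Sorted increasing:
-5/7, -2/5, 1, 7/5, 11/2
The extremum is -5/7.
For every x in S, x >= -5/7. And -5/7 is in S, so it is attained.
Therefore inf(S) = -5/7.

-5/7


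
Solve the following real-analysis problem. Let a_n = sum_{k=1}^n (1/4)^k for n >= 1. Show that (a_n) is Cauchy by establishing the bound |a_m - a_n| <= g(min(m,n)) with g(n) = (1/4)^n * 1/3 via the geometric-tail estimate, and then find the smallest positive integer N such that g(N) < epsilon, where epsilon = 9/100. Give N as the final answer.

For m > n >= 1: |a_m - a_n| = sum_{k=n+1}^m (1/4)^k < sum_{k=n+1}^infinity (1/4)^k = (1/4)^(n+1) / (1 - 1/4) = (1/4)^n * (1/4) * (4/3) = (1/4)^n * 1/3.
So g(n) = (1/4)^n / 3. Since g(n) -> 0, (a_n) is Cauchy.
Now solve g(N) < 9/100: (1/4)^N / 3 < 9/100 <=> 4^N > 1 / (3 * 9/100) = 100/27.
Check powers of 4: 4^0 = 1 <= 100/27, 4^1 = 4 > 100/27.
So the smallest such N is 1. Check: g(1) = 1/(3 * 4) = 1/12 < 9/100.

1


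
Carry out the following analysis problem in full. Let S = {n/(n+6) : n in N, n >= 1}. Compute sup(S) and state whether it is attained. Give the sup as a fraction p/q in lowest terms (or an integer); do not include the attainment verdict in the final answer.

Analysis:
- Values: 1/7, 1/4, 1/3, 2/5, ... strictly increasing.
- Minimum is 1/7 (n=1); inf = 1/7 (attained).
- n/(n+6) = 1 - 6/(n+6) -> 1 from below as n -> infinity, and never equals 1.
- So sup = 1 (not attained).
Conclusion: sup(S) = 1, not attained in S.

1


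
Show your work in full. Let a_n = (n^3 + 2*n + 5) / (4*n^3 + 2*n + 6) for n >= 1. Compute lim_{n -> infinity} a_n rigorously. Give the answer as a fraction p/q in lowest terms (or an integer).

Divide numerator and denominator by n^3, the highest power:
numerator / n^3 = 1 + 2/n^2 + 5/n^3
denominator / n^3 = 4 + 2/n^2 + 6/n^3
As n -> infinity, all terms of the form c/n^k (k >= 1) tend to 0.
So numerator / n^3 -> 1 and denominator / n^3 -> 4.
Therefore lim a_n = 1/4.

1/4


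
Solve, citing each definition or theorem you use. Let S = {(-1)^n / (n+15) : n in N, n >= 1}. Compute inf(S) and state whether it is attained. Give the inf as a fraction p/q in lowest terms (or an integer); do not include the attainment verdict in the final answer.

Analysis:
- Values: -1/16, 1/17, -1/18, 1/19, -1/20, ...
- Positive terms (even n): 1/(2+15), 1/(4+15), ... decreasing -> max = 1/17 (n=2).
- Negative terms (odd n): -1/(1+15), -1/(3+15), ... increasing -> min = -1/16 (n=1).
- So sup = 1/17 (attained at n=2); inf = -1/16 (attained at n=1).
Conclusion: inf(S) = -1/16, attained in S.

-1/16


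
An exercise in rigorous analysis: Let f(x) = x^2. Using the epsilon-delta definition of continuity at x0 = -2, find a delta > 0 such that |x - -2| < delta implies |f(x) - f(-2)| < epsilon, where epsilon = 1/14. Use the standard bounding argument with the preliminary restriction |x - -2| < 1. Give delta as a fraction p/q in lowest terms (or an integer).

Factor: |x^2 - (-2)^2| = |x - -2| * |x + -2|.
Impose |x - -2| < 1 first. Then |x + -2| = |(x - -2) + 2*(-2)| <= |x - -2| + 2*|-2| < 1 + 4 = 5.
So |x^2 - (-2)^2| < delta * 5.
We need delta * 5 <= 1/14, i.e. delta <= 1/14/5 = 1/70.
Since 1/70 < 1, this is tighter than 1; take delta = 1/70.
So delta = 1/70 works.

1/70


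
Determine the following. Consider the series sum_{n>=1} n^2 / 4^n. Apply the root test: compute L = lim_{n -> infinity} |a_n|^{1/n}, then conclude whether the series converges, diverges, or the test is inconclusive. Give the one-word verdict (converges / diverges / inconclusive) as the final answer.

Let a_n denote the general term. Form |a_n|^(1/n) and simplify:
|a_n|^(1/n) = n^(2/n)/4
Take the limit as n -> infinity: L = 1/4.
Since L = 1/4 < 1, the root test implies convergence.

converges


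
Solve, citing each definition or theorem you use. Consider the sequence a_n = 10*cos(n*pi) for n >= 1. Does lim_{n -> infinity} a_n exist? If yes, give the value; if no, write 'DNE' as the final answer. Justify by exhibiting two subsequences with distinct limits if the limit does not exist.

Examine the behaviour of a_n along subsequences.
cos(n*pi) = (-1)^n, so a_n = 10*(-1)^n. a_{2k} = 10 -> 10. a_{2k+1} = -10 -> -10.
Since these two subsequential limits are 10 and -10, distinct, the full sequence cannot converge (a convergent sequence has all subsequences tending to the same limit). So lim a_n does not exist.

DNE


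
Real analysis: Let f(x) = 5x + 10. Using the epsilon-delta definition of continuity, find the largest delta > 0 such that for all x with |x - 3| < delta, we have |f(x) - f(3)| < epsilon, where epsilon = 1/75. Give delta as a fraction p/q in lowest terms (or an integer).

We compute f(3) = 5*(3) + 10 = 25.
|f(x) - f(3)| = |5x + 10 - (25)| = |5(x - 3)| = 5|x - 3|.
We need 5|x - 3| < 1/75, i.e. |x - 3| < 1/75 / 5 = 1/375.
So any delta <= 1/375 works. Conversely, if delta > 1/375, then x = 3 + 1/375 satisfies |x - 3| = 1/375 < delta but |f(x) - f(3)| = 5 * 1/375 = 1/75, which is not < 1/75; so no larger delta works.
Hence the largest such delta is 1/375.

1/375


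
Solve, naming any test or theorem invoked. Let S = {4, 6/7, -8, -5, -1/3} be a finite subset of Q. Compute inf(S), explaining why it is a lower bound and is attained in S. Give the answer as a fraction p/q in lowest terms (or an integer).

S is finite, so inf(S) = min(S).
Sorted increasing:
-8, -5, -1/3, 6/7, 4
The extremum is -8.
For every x in S, x >= -8. And -8 is in S, so it is attained.
Therefore inf(S) = -8.

-8


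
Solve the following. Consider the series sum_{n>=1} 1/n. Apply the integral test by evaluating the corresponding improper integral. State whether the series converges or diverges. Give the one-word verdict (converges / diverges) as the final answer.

Let f(x) = 1/x. Then f is positive, continuous, and decreasing on [1, infinity), so the integral test applies.
Compute the improper integral int_{1}^infinity f(x) dx:
  antiderivative F(x) = log(x).
  As x -> infinity, log(x) -> infinity.
  So int = infinity - log(1) = infinity. By the integral test, the series diverges.

diverges


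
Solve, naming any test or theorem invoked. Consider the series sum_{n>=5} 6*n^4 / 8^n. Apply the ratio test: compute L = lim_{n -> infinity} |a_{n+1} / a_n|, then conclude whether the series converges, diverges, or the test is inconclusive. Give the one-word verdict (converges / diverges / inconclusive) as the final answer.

Let a_n denote the general term. Form the ratio a_{n+1}/a_n and simplify:
a_{n+1}/a_n = (n + 1)^4/(8*n^4)
Take the limit as n -> infinity: L = 1/8.
Since L = 1/8 < 1, the ratio test implies the series converges.

converges


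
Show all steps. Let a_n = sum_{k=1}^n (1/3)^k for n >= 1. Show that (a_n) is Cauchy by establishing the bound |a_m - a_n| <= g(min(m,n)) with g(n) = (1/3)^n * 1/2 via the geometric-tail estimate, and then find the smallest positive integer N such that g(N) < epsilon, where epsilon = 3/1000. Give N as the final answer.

For m > n >= 1: |a_m - a_n| = sum_{k=n+1}^m (1/3)^k < sum_{k=n+1}^infinity (1/3)^k = (1/3)^(n+1) / (1 - 1/3) = (1/3)^n * (1/3) * (3/2) = (1/3)^n * 1/2.
So g(n) = (1/3)^n / 2. Since g(n) -> 0, (a_n) is Cauchy.
Now solve g(N) < 3/1000: (1/3)^N / 2 < 3/1000 <=> 3^N > 1 / (2 * 3/1000) = 500/3.
Check powers of 3: 3^4 = 81 <= 500/3, 3^5 = 243 > 500/3.
So the smallest such N is 5. Check: g(5) = 1/(2 * 243) = 1/486 < 3/1000.

5


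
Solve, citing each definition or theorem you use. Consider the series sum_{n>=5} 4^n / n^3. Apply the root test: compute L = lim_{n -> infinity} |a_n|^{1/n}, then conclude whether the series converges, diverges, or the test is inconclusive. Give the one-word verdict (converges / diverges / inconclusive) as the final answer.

Let a_n denote the general term. Form |a_n|^(1/n) and simplify:
|a_n|^(1/n) = 4/n^(3/n)
Take the limit as n -> infinity: L = 4.
Since L = 4 > 1, the root test implies divergence.

diverges


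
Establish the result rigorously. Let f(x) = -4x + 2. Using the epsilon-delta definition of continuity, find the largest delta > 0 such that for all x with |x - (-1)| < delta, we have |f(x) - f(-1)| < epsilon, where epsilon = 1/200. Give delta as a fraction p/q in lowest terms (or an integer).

We compute f(-1) = -4*(-1) + 2 = 6.
|f(x) - f(-1)| = |-4x + 2 - (6)| = |-4(x - (-1))| = 4|x - (-1)|.
We need 4|x - (-1)| < 1/200, i.e. |x - (-1)| < 1/200 / 4 = 1/800.
So any delta <= 1/800 works. Conversely, if delta > 1/800, then x = -1 + 1/800 satisfies |x - (-1)| = 1/800 < delta but |f(x) - f(-1)| = 4 * 1/800 = 1/200, which is not < 1/200; so no larger delta works.
Hence the largest such delta is 1/800.

1/800


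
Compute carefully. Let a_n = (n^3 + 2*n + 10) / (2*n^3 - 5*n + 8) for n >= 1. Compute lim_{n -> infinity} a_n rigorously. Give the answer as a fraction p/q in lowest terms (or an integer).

Divide numerator and denominator by n^3, the highest power:
numerator / n^3 = 1 + 2/n^2 + 10/n^3
denominator / n^3 = 2 - 5/n^2 + 8/n^3
As n -> infinity, all terms of the form c/n^k (k >= 1) tend to 0.
So numerator / n^3 -> 1 and denominator / n^3 -> 2.
Therefore lim a_n = 1/2.

1/2


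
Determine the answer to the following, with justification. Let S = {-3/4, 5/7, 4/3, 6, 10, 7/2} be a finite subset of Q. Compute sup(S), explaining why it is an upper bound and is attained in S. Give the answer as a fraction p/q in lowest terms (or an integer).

S is finite, so sup(S) = max(S).
Sorted decreasing:
10, 6, 7/2, 4/3, 5/7, -3/4
The extremum is 10.
For every x in S, x <= 10. And 10 is in S, so it is attained.
Therefore sup(S) = 10.

10


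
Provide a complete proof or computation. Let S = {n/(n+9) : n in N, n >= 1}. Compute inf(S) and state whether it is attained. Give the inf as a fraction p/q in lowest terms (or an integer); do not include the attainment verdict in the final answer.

Analysis:
- Values: 1/10, 2/11, 1/4, 4/13, ... strictly increasing.
- Minimum is 1/10 (n=1); inf = 1/10 (attained).
- n/(n+9) = 1 - 9/(n+9) -> 1 from below as n -> infinity, and never equals 1.
- So sup = 1 (not attained).
Conclusion: inf(S) = 1/10, attained in S.

1/10


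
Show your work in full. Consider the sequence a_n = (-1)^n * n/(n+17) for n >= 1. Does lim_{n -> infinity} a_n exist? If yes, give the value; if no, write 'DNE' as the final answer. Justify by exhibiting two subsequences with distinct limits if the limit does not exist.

Examine the behaviour of a_n along subsequences.
a_{2k} = 2k/(2k+17) -> 1. a_{2k+1} = -(2k+1)/(2k+18) -> -1.
Since these two subsequential limits are 1 and -1, distinct, the full sequence cannot converge (a convergent sequence has all subsequences tending to the same limit). So lim a_n does not exist.

DNE


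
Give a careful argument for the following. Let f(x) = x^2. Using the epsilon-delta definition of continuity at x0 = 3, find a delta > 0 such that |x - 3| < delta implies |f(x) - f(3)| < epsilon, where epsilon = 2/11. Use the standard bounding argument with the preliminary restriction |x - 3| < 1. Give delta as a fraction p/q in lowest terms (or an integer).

Factor: |x^2 - (3)^2| = |x - 3| * |x + 3|.
Impose |x - 3| < 1 first. Then |x + 3| = |(x - 3) + 2*(3)| <= |x - 3| + 2*|3| < 1 + 6 = 7.
So |x^2 - (3)^2| < delta * 7.
We need delta * 7 <= 2/11, i.e. delta <= 2/11/7 = 2/77.
Since 2/77 < 1, this is tighter than 1; take delta = 2/77.
So delta = 2/77 works.

2/77


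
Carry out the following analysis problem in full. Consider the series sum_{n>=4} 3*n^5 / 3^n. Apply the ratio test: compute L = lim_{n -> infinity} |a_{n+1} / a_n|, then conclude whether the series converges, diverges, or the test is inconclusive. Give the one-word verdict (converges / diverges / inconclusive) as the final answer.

Let a_n denote the general term. Form the ratio a_{n+1}/a_n and simplify:
a_{n+1}/a_n = (n + 1)^5/(3*n^5)
Take the limit as n -> infinity: L = 1/3.
Since L = 1/3 < 1, the ratio test implies the series converges.

converges


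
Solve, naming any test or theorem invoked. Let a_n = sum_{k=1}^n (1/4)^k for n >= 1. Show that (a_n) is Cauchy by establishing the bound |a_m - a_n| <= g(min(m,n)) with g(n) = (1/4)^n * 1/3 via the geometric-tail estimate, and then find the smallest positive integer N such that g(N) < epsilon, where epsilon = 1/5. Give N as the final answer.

For m > n >= 1: |a_m - a_n| = sum_{k=n+1}^m (1/4)^k < sum_{k=n+1}^infinity (1/4)^k = (1/4)^(n+1) / (1 - 1/4) = (1/4)^n * (1/4) * (4/3) = (1/4)^n * 1/3.
So g(n) = (1/4)^n / 3. Since g(n) -> 0, (a_n) is Cauchy.
Now solve g(N) < 1/5: (1/4)^N / 3 < 1/5 <=> 4^N > 1 / (3 * 1/5) = 5/3.
Check powers of 4: 4^0 = 1 <= 5/3, 4^1 = 4 > 5/3.
So the smallest such N is 1. Check: g(1) = 1/(3 * 4) = 1/12 < 1/5.

1


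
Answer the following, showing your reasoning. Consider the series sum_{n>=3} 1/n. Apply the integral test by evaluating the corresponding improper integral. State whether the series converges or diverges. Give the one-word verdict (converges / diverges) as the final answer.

Let f(x) = 1/x. Then f is positive, continuous, and decreasing on [3, infinity), so the integral test applies.
Compute the improper integral int_{3}^infinity f(x) dx:
  antiderivative F(x) = log(x).
  As x -> infinity, log(x) -> infinity.
  So int = infinity - log(3) = infinity. By the integral test, the series diverges.

diverges


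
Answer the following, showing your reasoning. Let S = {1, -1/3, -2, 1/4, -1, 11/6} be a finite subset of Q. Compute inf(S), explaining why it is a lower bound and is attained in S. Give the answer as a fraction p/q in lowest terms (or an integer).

S is finite, so inf(S) = min(S).
Sorted increasing:
-2, -1, -1/3, 1/4, 1, 11/6
The extremum is -2.
For every x in S, x >= -2. And -2 is in S, so it is attained.
Therefore inf(S) = -2.

-2


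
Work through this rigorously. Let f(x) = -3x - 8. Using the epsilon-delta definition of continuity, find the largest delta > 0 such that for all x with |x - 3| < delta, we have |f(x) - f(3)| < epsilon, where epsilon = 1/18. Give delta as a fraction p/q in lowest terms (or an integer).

We compute f(3) = -3*(3) - 8 = -17.
|f(x) - f(3)| = |-3x - 8 - (-17)| = |-3(x - 3)| = 3|x - 3|.
We need 3|x - 3| < 1/18, i.e. |x - 3| < 1/18 / 3 = 1/54.
So any delta <= 1/54 works. Conversely, if delta > 1/54, then x = 3 + 1/54 satisfies |x - 3| = 1/54 < delta but |f(x) - f(3)| = 3 * 1/54 = 1/18, which is not < 1/18; so no larger delta works.
Hence the largest such delta is 1/54.

1/54


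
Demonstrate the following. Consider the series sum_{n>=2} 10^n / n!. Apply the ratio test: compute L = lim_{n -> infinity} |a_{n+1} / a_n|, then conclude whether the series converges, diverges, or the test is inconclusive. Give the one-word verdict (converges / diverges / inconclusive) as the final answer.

Let a_n denote the general term. Form the ratio a_{n+1}/a_n and simplify:
a_{n+1}/a_n = 10/(n + 1)
Take the limit as n -> infinity: L = 0.
Since L = 0 < 1, the ratio test implies the series converges.

converges


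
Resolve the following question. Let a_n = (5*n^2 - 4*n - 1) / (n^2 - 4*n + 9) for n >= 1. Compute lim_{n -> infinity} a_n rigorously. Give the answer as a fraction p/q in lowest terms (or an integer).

Divide numerator and denominator by n^2, the highest power:
numerator / n^2 = 5 - 4/n - 1/n^2
denominator / n^2 = 1 - 4/n + 9/n^2
As n -> infinity, all terms of the form c/n^k (k >= 1) tend to 0.
So numerator / n^2 -> 5 and denominator / n^2 -> 1.
Therefore lim a_n = 5.

5


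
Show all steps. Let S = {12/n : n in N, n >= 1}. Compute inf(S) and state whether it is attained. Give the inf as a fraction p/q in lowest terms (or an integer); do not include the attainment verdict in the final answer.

Analysis:
- Values: 12, 6, 4, 3, ... strictly decreasing.
- The maximum is 12 (n=1); sup = 12 (attained).
- The set is bounded below by 0; 12/n -> 0 so 0 is the greatest lower bound.
- 0 is not in the set, so inf = 0 is not attained.
Conclusion: inf(S) = 0, not attained in S.

0


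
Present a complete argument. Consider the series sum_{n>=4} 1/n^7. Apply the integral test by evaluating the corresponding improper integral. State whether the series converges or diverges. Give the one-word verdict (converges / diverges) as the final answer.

Let f(x) = x^(-7). Then f is positive, continuous, and decreasing on [4, infinity), so the integral test applies.
Compute the improper integral int_{4}^infinity f(x) dx:
  antiderivative F(x) = -1/(6*x^6).
  As x -> infinity, F(x) -> 0 (since p = 7 > 1).
  So int = F(infinity) - F(4) = 0 - (-1/24576) = 1/24576.
  Finite, so by the integral test, the series converges.

converges


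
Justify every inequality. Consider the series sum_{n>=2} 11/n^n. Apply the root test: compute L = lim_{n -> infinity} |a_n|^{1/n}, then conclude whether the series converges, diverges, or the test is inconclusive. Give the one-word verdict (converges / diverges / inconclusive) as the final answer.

Let a_n denote the general term. Form |a_n|^(1/n) and simplify:
|a_n|^(1/n) = 11^(1/n)/n
Take the limit as n -> infinity: L = 0.
Since L = 0 < 1, the root test implies convergence.

converges


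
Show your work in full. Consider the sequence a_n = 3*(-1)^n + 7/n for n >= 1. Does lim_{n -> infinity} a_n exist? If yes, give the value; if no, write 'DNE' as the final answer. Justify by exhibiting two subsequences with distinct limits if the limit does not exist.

Examine the behaviour of a_n along subsequences.
a_{2k} = 3 + 7/(2k) -> 3. a_{2k+1} = -3 + 7/(2k+1) -> -3.
Since these two subsequential limits are 3 and -3, distinct, the full sequence cannot converge (a convergent sequence has all subsequences tending to the same limit). So lim a_n does not exist.

DNE


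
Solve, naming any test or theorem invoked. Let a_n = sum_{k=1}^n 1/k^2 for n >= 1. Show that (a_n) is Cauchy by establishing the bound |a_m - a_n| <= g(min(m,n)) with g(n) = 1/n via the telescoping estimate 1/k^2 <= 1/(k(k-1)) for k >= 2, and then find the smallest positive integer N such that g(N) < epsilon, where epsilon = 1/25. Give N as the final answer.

For m > n >= 1: |a_m - a_n| = sum_{k=n+1}^m 1/k^2.
Use 1/k^2 <= 1/(k(k-1)) = 1/(k-1) - 1/k for k >= 2:
sum_{k=n+1}^m 1/k^2 <= sum_{k=n+1}^m (1/(k-1) - 1/k) = 1/n - 1/m <= 1/n.
By symmetry the same bound holds with n,m swapped, so |a_m - a_n| <= 1/min(m,n) = g(min(m,n)). Since g(n) -> 0, (a_n) is Cauchy.
Now solve g(N) < 1/25: 1/N < 1/25 <=> N > 1/(1/25) = 25.
The smallest integer strictly greater than 25 is N = 26.
Check: g(26) = 1/26 < 1/25; g(25) = 1/25 >= 1/25. So N = 26.

26


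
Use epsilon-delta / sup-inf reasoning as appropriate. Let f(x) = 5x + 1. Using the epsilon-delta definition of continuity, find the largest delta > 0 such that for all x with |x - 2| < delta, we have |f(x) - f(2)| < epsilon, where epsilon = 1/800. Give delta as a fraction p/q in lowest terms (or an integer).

We compute f(2) = 5*(2) + 1 = 11.
|f(x) - f(2)| = |5x + 1 - (11)| = |5(x - 2)| = 5|x - 2|.
We need 5|x - 2| < 1/800, i.e. |x - 2| < 1/800 / 5 = 1/4000.
So any delta <= 1/4000 works. Conversely, if delta > 1/4000, then x = 2 + 1/4000 satisfies |x - 2| = 1/4000 < delta but |f(x) - f(2)| = 5 * 1/4000 = 1/800, which is not < 1/800; so no larger delta works.
Hence the largest such delta is 1/4000.

1/4000


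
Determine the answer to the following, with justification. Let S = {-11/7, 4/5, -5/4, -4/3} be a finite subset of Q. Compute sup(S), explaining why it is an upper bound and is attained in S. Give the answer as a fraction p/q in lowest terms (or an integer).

S is finite, so sup(S) = max(S).
Sorted decreasing:
4/5, -5/4, -4/3, -11/7
The extremum is 4/5.
For every x in S, x <= 4/5. And 4/5 is in S, so it is attained.
Therefore sup(S) = 4/5.

4/5


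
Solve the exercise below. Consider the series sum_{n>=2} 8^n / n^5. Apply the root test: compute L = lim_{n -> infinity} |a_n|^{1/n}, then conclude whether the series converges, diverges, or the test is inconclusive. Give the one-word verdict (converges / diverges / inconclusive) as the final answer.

Let a_n denote the general term. Form |a_n|^(1/n) and simplify:
|a_n|^(1/n) = 8/n^(5/n)
Take the limit as n -> infinity: L = 8.
Since L = 8 > 1, the root test implies divergence.

diverges


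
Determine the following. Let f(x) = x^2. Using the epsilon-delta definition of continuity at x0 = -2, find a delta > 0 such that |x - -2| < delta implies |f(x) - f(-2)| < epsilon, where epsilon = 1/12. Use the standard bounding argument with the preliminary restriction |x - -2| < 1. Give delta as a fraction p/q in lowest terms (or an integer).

Factor: |x^2 - (-2)^2| = |x - -2| * |x + -2|.
Impose |x - -2| < 1 first. Then |x + -2| = |(x - -2) + 2*(-2)| <= |x - -2| + 2*|-2| < 1 + 4 = 5.
So |x^2 - (-2)^2| < delta * 5.
We need delta * 5 <= 1/12, i.e. delta <= 1/12/5 = 1/60.
Since 1/60 < 1, this is tighter than 1; take delta = 1/60.
So delta = 1/60 works.

1/60


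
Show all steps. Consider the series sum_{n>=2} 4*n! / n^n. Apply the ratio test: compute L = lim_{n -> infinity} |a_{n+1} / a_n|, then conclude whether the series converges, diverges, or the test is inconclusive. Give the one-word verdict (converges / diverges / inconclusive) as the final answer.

Let a_n denote the general term. Form the ratio a_{n+1}/a_n and simplify:
a_{n+1}/a_n = (n/(n + 1))^n
Take the limit as n -> infinity: L = exp(-1).
Since L = exp(-1) < 1, the ratio test implies the series converges.

converges


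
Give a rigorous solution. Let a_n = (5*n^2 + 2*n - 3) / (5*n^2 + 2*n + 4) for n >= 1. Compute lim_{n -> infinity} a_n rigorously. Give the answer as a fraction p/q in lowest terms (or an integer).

Divide numerator and denominator by n^2, the highest power:
numerator / n^2 = 5 + 2/n - 3/n^2
denominator / n^2 = 5 + 2/n + 4/n^2
As n -> infinity, all terms of the form c/n^k (k >= 1) tend to 0.
So numerator / n^2 -> 5 and denominator / n^2 -> 5.
Therefore lim a_n = 1.

1


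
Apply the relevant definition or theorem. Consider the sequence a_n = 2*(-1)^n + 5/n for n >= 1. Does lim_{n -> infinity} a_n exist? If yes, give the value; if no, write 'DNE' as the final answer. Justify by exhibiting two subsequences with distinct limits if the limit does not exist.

Examine the behaviour of a_n along subsequences.
a_{2k} = 2 + 5/(2k) -> 2. a_{2k+1} = -2 + 5/(2k+1) -> -2.
Since these two subsequential limits are 2 and -2, distinct, the full sequence cannot converge (a convergent sequence has all subsequences tending to the same limit). So lim a_n does not exist.

DNE


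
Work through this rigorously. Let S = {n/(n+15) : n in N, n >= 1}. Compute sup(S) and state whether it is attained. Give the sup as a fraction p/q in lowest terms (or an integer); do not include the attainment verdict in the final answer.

Analysis:
- Values: 1/16, 2/17, 1/6, 4/19, ... strictly increasing.
- Minimum is 1/16 (n=1); inf = 1/16 (attained).
- n/(n+15) = 1 - 15/(n+15) -> 1 from below as n -> infinity, and never equals 1.
- So sup = 1 (not attained).
Conclusion: sup(S) = 1, not attained in S.

1


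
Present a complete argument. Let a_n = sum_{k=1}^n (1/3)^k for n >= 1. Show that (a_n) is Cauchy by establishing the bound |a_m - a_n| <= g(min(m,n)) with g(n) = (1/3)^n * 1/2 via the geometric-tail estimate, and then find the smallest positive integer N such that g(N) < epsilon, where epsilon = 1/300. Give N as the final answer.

For m > n >= 1: |a_m - a_n| = sum_{k=n+1}^m (1/3)^k < sum_{k=n+1}^infinity (1/3)^k = (1/3)^(n+1) / (1 - 1/3) = (1/3)^n * (1/3) * (3/2) = (1/3)^n * 1/2.
So g(n) = (1/3)^n / 2. Since g(n) -> 0, (a_n) is Cauchy.
Now solve g(N) < 1/300: (1/3)^N / 2 < 1/300 <=> 3^N > 1 / (2 * 1/300) = 150.
Check powers of 3: 3^4 = 81 <= 150, 3^5 = 243 > 150.
So the smallest such N is 5. Check: g(5) = 1/(2 * 243) = 1/486 < 1/300.

5


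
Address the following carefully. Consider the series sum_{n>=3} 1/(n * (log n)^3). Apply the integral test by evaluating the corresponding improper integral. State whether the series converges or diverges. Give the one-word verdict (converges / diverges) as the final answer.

Let f(x) = 1/(x*log(x)^3). Then f is positive, continuous, and decreasing on [3, infinity), so the integral test applies.
Compute the improper integral int_{3}^infinity f(x) dx:
  antiderivative F(x) = -1/(2*log(x)^2).
  F(x) -> 0 as x -> infinity.  int = 0 - F(3) = 1/(2*log(3)^2) < infinity. By the integral test, the series converges.

converges


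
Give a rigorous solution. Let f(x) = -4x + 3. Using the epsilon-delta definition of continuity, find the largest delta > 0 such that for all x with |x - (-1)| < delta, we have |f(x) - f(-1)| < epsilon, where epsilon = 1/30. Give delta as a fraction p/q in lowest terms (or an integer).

We compute f(-1) = -4*(-1) + 3 = 7.
|f(x) - f(-1)| = |-4x + 3 - (7)| = |-4(x - (-1))| = 4|x - (-1)|.
We need 4|x - (-1)| < 1/30, i.e. |x - (-1)| < 1/30 / 4 = 1/120.
So any delta <= 1/120 works. Conversely, if delta > 1/120, then x = -1 + 1/120 satisfies |x - (-1)| = 1/120 < delta but |f(x) - f(-1)| = 4 * 1/120 = 1/30, which is not < 1/30; so no larger delta works.
Hence the largest such delta is 1/120.

1/120


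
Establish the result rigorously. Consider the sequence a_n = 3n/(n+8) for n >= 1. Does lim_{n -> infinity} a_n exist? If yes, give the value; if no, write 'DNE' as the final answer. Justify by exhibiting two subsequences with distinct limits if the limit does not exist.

Examine the behaviour of a_n along subsequences.
Even-n subsequence a_{2k} = 3(2k)/(2k+8) -> 3. Odd-n subsequence a_{2k+1} = 3(2k+1)/(2k+9) -> 3. Both tend to 3, which suggests the limit is 3; verify directly.
|a_n - 3| = |3n - 3(n+8)| / (n+8) = 24/(n+8) < 24/n for every n >= 1.
Given epsilon > 0, choose a positive integer N > 24/epsilon. Then for all n >= N, |a_n - 3| < 24/n <= 24/N < epsilon.
So by the definition of the limit, lim a_n exists and equals 3.

3


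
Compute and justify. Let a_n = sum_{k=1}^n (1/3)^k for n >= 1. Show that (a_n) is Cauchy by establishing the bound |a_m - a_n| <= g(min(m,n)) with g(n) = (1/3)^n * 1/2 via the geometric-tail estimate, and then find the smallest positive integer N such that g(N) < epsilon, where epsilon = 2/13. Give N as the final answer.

For m > n >= 1: |a_m - a_n| = sum_{k=n+1}^m (1/3)^k < sum_{k=n+1}^infinity (1/3)^k = (1/3)^(n+1) / (1 - 1/3) = (1/3)^n * (1/3) * (3/2) = (1/3)^n * 1/2.
So g(n) = (1/3)^n / 2. Since g(n) -> 0, (a_n) is Cauchy.
Now solve g(N) < 2/13: (1/3)^N / 2 < 2/13 <=> 3^N > 1 / (2 * 2/13) = 13/4.
Check powers of 3: 3^1 = 3 <= 13/4, 3^2 = 9 > 13/4.
So the smallest such N is 2. Check: g(2) = 1/(2 * 9) = 1/18 < 2/13.

2


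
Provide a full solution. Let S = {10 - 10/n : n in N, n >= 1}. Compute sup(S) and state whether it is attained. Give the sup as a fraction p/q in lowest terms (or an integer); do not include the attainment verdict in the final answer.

Analysis:
- Values: 0, 5, 20/3, 15/2, ... strictly increasing.
- Minimum is 0 (n=1); inf = 0 (attained).
- 10 - 10/n -> 10 from below; sup = 10, not attained.
Conclusion: sup(S) = 10, not attained in S.

10


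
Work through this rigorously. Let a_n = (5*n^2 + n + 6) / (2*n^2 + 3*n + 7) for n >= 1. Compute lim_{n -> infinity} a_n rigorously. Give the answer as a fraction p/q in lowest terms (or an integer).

Divide numerator and denominator by n^2, the highest power:
numerator / n^2 = 5 + 1/n + 6/n^2
denominator / n^2 = 2 + 3/n + 7/n^2
As n -> infinity, all terms of the form c/n^k (k >= 1) tend to 0.
So numerator / n^2 -> 5 and denominator / n^2 -> 2.
Therefore lim a_n = 5/2.

5/2


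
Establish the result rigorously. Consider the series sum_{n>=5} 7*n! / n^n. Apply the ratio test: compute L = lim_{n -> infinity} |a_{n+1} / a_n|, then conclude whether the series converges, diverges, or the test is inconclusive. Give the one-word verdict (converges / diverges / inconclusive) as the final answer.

Let a_n denote the general term. Form the ratio a_{n+1}/a_n and simplify:
a_{n+1}/a_n = (n/(n + 1))^n
Take the limit as n -> infinity: L = exp(-1).
Since L = exp(-1) < 1, the ratio test implies the series converges.

converges


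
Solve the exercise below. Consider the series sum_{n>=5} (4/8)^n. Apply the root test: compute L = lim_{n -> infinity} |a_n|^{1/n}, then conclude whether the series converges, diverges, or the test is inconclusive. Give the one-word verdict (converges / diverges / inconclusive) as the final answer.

Let a_n denote the general term. Form |a_n|^(1/n) and simplify:
|a_n|^(1/n) = 1/2
Take the limit as n -> infinity: L = 1/2.
Since L = 1/2 < 1, the root test implies convergence.

converges


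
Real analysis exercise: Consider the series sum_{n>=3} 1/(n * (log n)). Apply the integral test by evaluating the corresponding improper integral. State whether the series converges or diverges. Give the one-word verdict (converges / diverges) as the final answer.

Let f(x) = 1/(x*log(x)). Then f is positive, continuous, and decreasing on [3, infinity), so the integral test applies.
Compute the improper integral int_{3}^infinity f(x) dx:
  antiderivative F(x) = log(log(x)).
  F(x) = log(log(x)) -> infinity as x -> infinity. The integral diverges, so by the integral test, the series diverges.

diverges


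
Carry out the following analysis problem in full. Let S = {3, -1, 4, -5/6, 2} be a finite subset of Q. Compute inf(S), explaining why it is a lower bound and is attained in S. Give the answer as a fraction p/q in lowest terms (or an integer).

S is finite, so inf(S) = min(S).
Sorted increasing:
-1, -5/6, 2, 3, 4
The extremum is -1.
For every x in S, x >= -1. And -1 is in S, so it is attained.
Therefore inf(S) = -1.

-1


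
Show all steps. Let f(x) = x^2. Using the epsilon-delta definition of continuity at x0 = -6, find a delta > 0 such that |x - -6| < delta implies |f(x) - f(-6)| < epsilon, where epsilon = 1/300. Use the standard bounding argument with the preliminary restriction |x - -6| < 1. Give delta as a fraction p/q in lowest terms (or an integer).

Factor: |x^2 - (-6)^2| = |x - -6| * |x + -6|.
Impose |x - -6| < 1 first. Then |x + -6| = |(x - -6) + 2*(-6)| <= |x - -6| + 2*|-6| < 1 + 12 = 13.
So |x^2 - (-6)^2| < delta * 13.
We need delta * 13 <= 1/300, i.e. delta <= 1/300/13 = 1/3900.
Since 1/3900 < 1, this is tighter than 1; take delta = 1/3900.
So delta = 1/3900 works.

1/3900


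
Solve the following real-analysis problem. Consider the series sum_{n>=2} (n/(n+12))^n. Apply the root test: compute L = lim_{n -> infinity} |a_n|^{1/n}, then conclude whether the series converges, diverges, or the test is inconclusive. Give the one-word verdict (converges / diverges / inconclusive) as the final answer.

Let a_n denote the general term. Form |a_n|^(1/n) and simplify:
|a_n|^(1/n) = n/(n + 12)
Take the limit as n -> infinity: L = 1.
Since L = 1, the root test is inconclusive. (In fact a_n = (n/(n+12))^n -> e^(-12) != 0, so the nth-term test shows divergence; but the root test itself gives no conclusion.)

inconclusive


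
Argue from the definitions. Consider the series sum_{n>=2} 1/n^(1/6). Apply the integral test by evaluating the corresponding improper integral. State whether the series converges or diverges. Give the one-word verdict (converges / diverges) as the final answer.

Let f(x) = x^(-1/6). Then f is positive, continuous, and decreasing on [2, infinity), so the integral test applies.
Compute the improper integral int_{2}^infinity f(x) dx:
  antiderivative F(x) = 6*x^(5/6)/5.
  As x -> infinity, F(x) -> infinity (since p = 1/6 < 1).
  So the integral diverges. By the integral test, the series diverges.

diverges


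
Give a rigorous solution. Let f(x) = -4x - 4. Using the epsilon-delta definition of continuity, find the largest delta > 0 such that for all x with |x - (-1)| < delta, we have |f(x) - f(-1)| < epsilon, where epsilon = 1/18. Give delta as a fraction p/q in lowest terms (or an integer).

We compute f(-1) = -4*(-1) - 4 = 0.
|f(x) - f(-1)| = |-4x - 4 - (0)| = |-4(x - (-1))| = 4|x - (-1)|.
We need 4|x - (-1)| < 1/18, i.e. |x - (-1)| < 1/18 / 4 = 1/72.
So any delta <= 1/72 works. Conversely, if delta > 1/72, then x = -1 + 1/72 satisfies |x - (-1)| = 1/72 < delta but |f(x) - f(-1)| = 4 * 1/72 = 1/18, which is not < 1/18; so no larger delta works.
Hence the largest such delta is 1/72.

1/72


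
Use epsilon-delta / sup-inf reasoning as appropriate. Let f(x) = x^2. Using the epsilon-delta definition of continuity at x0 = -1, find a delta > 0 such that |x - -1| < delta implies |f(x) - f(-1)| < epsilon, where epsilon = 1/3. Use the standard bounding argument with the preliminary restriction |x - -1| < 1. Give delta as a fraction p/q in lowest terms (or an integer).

Factor: |x^2 - (-1)^2| = |x - -1| * |x + -1|.
Impose |x - -1| < 1 first. Then |x + -1| = |(x - -1) + 2*(-1)| <= |x - -1| + 2*|-1| < 1 + 2 = 3.
So |x^2 - (-1)^2| < delta * 3.
We need delta * 3 <= 1/3, i.e. delta <= 1/3/3 = 1/9.
Since 1/9 < 1, this is tighter than 1; take delta = 1/9.
So delta = 1/9 works.

1/9


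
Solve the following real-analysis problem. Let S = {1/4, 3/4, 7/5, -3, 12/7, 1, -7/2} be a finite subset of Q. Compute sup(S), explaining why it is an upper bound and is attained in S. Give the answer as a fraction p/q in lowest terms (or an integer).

S is finite, so sup(S) = max(S).
Sorted decreasing:
12/7, 7/5, 1, 3/4, 1/4, -3, -7/2
The extremum is 12/7.
For every x in S, x <= 12/7. And 12/7 is in S, so it is attained.
Therefore sup(S) = 12/7.

12/7


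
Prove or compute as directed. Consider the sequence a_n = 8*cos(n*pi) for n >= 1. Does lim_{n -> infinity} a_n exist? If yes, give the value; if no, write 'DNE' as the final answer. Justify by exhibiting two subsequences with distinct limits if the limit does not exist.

Examine the behaviour of a_n along subsequences.
cos(n*pi) = (-1)^n, so a_n = 8*(-1)^n. a_{2k} = 8 -> 8. a_{2k+1} = -8 -> -8.
Since these two subsequential limits are 8 and -8, distinct, the full sequence cannot converge (a convergent sequence has all subsequences tending to the same limit). So lim a_n does not exist.

DNE


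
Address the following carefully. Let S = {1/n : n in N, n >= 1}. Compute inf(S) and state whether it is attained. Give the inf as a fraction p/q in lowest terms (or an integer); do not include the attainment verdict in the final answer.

Analysis:
- Values: 1, 1/2, 1/3, 1/4, ... strictly decreasing.
- The maximum is 1 (n=1); sup = 1 (attained).
- The set is bounded below by 0; 1/n -> 0 so 0 is the greatest lower bound.
- 0 is not in the set, so inf = 0 is not attained.
Conclusion: inf(S) = 0, not attained in S.

0


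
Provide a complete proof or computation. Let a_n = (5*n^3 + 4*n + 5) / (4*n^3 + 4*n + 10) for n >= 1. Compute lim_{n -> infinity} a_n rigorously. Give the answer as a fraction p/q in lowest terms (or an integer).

Divide numerator and denominator by n^3, the highest power:
numerator / n^3 = 5 + 4/n^2 + 5/n^3
denominator / n^3 = 4 + 4/n^2 + 10/n^3
As n -> infinity, all terms of the form c/n^k (k >= 1) tend to 0.
So numerator / n^3 -> 5 and denominator / n^3 -> 4.
Therefore lim a_n = 5/4.

5/4


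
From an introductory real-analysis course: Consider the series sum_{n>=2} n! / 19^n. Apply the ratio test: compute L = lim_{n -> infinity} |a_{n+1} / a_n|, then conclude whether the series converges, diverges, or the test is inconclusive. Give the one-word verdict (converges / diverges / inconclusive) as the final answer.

Let a_n denote the general term. Form the ratio a_{n+1}/a_n and simplify:
a_{n+1}/a_n = n/19 + 1/19
Take the limit as n -> infinity: L = infinity.
Since L = infinity > 1 (or L = infinity), the ratio test implies the series diverges.

diverges


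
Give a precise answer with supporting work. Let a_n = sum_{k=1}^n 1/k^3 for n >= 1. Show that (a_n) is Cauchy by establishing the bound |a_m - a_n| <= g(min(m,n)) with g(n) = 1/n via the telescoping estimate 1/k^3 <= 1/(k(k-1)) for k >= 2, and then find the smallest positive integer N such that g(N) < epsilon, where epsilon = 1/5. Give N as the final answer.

For m > n >= 1: |a_m - a_n| = sum_{k=n+1}^m 1/k^3.
Use 1/k^3 <= 1/(k(k-1)) = 1/(k-1) - 1/k for k >= 2 (which holds since k^3 >= k^2 >= k(k-1) for k >= 2):
sum_{k=n+1}^m 1/k^3 <= sum_{k=n+1}^m (1/(k-1) - 1/k) = 1/n - 1/m <= 1/n.
By symmetry the same bound holds with n,m swapped, so |a_m - a_n| <= 1/min(m,n) = g(min(m,n)). Since g(n) -> 0, (a_n) is Cauchy.
Now solve g(N) < 1/5: 1/N < 1/5 <=> N > 1/(1/5) = 5.
The smallest integer strictly greater than 5 is N = 6.
Check: g(6) = 1/6 < 1/5; g(5) = 1/5 >= 1/5. So N = 6.

6
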